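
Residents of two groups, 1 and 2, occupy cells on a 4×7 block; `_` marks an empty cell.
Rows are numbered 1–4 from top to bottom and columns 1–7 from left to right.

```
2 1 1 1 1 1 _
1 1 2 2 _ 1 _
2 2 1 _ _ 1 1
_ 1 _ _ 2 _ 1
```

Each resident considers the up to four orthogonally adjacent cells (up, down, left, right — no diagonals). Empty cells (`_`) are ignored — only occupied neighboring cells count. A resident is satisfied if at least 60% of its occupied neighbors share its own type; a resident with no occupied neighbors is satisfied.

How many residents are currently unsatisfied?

(1,1)2 0/2 ✗
(1,2)1 2/3 ✓
(1,3)1 2/3 ✓
(1,4)1 2/3 ✓
(1,5)1 2/2 ✓
(1,6)1 2/2 ✓
(2,1)1 1/3 ✗
(2,2)1 2/4 ✗
(2,3)2 1/4 ✗
(2,4)2 1/2 ✗
(2,6)1 2/2 ✓
(3,1)2 1/2 ✗
(3,2)2 1/4 ✗
(3,3)1 0/2 ✗
(3,6)1 2/2 ✓
(3,7)1 2/2 ✓
(4,2)1 0/1 ✗
(4,5)2 0/0 ✓
(4,7)1 1/1 ✓
Unsatisfied: (1,1), (2,1), (2,2), (2,3), (2,4), (3,1), (3,2), (3,3), (4,2) — 9 in total.

9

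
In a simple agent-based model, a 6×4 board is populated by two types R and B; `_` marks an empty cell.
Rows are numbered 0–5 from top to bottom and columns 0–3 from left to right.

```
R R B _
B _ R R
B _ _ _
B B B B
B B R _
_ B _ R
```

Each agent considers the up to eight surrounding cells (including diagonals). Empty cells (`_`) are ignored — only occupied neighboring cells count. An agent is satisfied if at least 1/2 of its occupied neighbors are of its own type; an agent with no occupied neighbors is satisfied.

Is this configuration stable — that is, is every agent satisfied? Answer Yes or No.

(0,0)R 1/2 satisfied
(0,1)R 2/4 satisfied
(0,2)B 0/3 not
(1,0)B 1/3 not
(1,2)R 2/3 satisfied
(1,3)R 1/2 satisfied
(2,0)B 3/3 satisfied
(3,0)B 4/4 satisfied
(3,1)B 5/6 satisfied
(3,2)B 3/4 satisfied
(3,3)B 1/2 satisfied
(4,0)B 4/4 satisfied
(4,1)B 5/6 satisfied
(4,2)R 1/6 not
(5,1)B 2/3 satisfied
(5,3)R 1/1 satisfied
For instance (0,2) has only 0/3 same-type neighbors, below 1/2.

No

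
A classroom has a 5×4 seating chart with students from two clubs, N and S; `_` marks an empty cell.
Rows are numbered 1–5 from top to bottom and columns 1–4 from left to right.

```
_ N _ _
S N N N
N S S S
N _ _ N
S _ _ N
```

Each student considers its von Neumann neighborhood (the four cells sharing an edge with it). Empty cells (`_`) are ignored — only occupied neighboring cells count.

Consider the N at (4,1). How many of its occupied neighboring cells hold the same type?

Occupied neighbors of (4,1): (3,1)=N, (5,1)=S.
Same type (N): 1 of 2.

1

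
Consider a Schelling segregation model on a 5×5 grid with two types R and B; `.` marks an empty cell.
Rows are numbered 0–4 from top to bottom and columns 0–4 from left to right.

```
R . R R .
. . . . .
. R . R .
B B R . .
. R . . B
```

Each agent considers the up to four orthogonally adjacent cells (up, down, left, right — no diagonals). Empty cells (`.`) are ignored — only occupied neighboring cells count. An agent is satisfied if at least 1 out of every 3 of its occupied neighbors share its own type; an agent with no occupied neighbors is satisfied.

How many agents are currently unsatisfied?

(0,0)R 0/0 satisfied
(0,2)R 1/1 satisfied
(0,3)R 1/1 satisfied
(2,1)R 0/1 not
(2,3)R 0/0 satisfied
(3,0)B 1/1 satisfied
(3,1)B 1/4 not
(3,2)R 0/1 not
(4,1)R 0/1 not
(4,4)B 0/0 satisfied
Unsatisfied: (2,1), (3,1), (3,2), (4,1) — 4 in total.

4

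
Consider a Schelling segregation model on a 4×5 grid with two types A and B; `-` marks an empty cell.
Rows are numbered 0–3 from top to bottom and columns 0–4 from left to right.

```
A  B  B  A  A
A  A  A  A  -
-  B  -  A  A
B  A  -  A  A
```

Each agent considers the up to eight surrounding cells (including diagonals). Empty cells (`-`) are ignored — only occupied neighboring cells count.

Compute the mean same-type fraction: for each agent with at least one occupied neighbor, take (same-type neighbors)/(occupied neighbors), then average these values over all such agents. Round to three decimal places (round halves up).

0.620

(0,0)A 2/3
(0,1)B 1/5
(0,2)B 1/5
(0,3)A 3/4
(0,4)A 2/2
(1,0)A 2/4
(1,1)A 3/6
(1,2)A 4/7
(1,3)A 5/6
(2,1)B 1/5
(2,3)A 5/5
(2,4)A 4/4
(3,0)B 1/2
(3,1)A 0/2
(3,3)A 3/3
(3,4)A 3/3
Sum over 16 agents: 2/3 + 1/5 + 1/5 + 3/4 + 2/2 + 2/4 + 3/6 + 4/7 + 5/6 + 1/5 + 5/5 + 4/4 + 1/2 + 0/2 + 3/3 + 3/3 = 1389/140; mean = 1389/140 ÷ 16 = 1389/2240 = 0.620089… → 0.620.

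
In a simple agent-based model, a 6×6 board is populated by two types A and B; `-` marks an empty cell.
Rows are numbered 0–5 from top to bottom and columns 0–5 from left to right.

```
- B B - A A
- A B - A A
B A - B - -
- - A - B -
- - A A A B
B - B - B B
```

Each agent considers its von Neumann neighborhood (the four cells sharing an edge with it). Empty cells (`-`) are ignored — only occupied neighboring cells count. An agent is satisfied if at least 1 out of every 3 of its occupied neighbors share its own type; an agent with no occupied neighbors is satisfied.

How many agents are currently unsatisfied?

Row 0: (0,1)B 1/2 ok · (0,2)B 2/2 ok · (0,4)A 2/2 ok · (0,5)A 2/2 ok
Row 1: (1,1)A 1/3 ok · (1,2)B 1/2 ok · (1,4)A 2/2 ok · (1,5)A 2/2 ok
Row 2: (2,0)B 0/1 unhappy · (2,1)A 1/2 ok · (2,3)B 0/0 ok
Row 3: (3,2)A 1/1 ok · (3,4)B 0/1 unhappy
Row 4: (4,2)A 2/3 ok · (4,3)A 2/2 ok · (4,4)A 1/4 unhappy · (4,5)B 1/2 ok
Row 5: (5,0)B 0/0 ok · (5,2)B 0/1 unhappy · (5,4)B 1/2 ok · (5,5)B 2/2 ok
Unsatisfied: (2,0), (3,4), (4,4), (5,2) — 4 in total.

4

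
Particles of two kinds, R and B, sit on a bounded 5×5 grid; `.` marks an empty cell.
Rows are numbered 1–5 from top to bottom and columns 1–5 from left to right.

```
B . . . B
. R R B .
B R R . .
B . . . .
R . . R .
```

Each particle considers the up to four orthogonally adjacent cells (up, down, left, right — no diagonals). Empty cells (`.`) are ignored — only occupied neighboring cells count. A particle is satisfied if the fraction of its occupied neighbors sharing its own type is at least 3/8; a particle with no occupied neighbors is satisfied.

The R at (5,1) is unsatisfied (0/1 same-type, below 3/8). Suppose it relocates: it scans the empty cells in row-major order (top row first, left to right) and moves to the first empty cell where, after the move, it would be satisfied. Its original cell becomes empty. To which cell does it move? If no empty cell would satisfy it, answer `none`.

(1,2)

Vacating (5,1). Empty cells in order:
  (1,2): 1/2 same-type → satisfied — stop here.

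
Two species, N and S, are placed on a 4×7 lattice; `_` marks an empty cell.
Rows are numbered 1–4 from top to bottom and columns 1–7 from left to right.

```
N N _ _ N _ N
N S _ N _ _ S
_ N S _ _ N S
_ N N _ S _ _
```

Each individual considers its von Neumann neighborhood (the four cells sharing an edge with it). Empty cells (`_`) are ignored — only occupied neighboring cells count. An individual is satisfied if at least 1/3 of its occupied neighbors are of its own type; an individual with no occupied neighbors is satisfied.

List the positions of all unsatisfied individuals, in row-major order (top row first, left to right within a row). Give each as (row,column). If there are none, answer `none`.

(1,7), (2,2), (3,3), (3,6)

(1,1)N 2/2 ✓
(1,2)N 1/2 ✓
(1,5)N 0/0 ✓
(1,7)N 0/1 ✗
(2,1)N 1/2 ✓
(2,2)S 0/3 ✗
(2,4)N 0/0 ✓
(2,7)S 1/2 ✓
(3,2)N 1/3 ✓
(3,3)S 0/2 ✗
(3,6)N 0/1 ✗
(3,7)S 1/2 ✓
(4,2)N 2/2 ✓
(4,3)N 1/2 ✓
(4,5)S 0/0 ✓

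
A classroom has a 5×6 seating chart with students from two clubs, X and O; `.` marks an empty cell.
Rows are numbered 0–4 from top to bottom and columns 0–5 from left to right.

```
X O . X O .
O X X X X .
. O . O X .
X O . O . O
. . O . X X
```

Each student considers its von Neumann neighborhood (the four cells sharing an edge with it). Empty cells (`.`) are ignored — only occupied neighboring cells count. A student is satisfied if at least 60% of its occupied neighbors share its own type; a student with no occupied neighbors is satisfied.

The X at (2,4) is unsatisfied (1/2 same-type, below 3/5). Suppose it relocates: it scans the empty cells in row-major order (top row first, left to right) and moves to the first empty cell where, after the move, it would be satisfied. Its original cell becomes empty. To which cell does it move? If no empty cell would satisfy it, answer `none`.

(0,2)

Vacating (2,4). Empty cells in order:
  (0,2): 2/3 same-type → satisfied — stop here.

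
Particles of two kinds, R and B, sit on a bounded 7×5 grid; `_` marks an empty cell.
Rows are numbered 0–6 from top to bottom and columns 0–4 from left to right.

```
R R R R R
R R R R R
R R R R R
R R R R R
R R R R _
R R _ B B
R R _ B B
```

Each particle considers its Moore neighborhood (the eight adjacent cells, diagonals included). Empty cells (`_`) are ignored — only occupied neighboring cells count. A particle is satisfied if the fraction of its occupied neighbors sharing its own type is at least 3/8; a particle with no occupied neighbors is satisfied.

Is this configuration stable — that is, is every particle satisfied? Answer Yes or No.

Row 0: (0,0)R 3/3 satisfied · (0,1)R 5/5 satisfied · (0,2)R 5/5 satisfied · (0,3)R 5/5 satisfied · (0,4)R 3/3 satisfied
Row 1: (1,0)R 5/5 satisfied · (1,1)R 8/8 satisfied · (1,2)R 8/8 satisfied · (1,3)R 8/8 satisfied · (1,4)R 5/5 satisfied
Row 2: (2,0)R 5/5 satisfied · (2,1)R 8/8 satisfied · (2,2)R 8/8 satisfied · (2,3)R 8/8 satisfied · (2,4)R 5/5 satisfied
Row 3: (3,0)R 5/5 satisfied · (3,1)R 8/8 satisfied · (3,2)R 8/8 satisfied · (3,3)R 7/7 satisfied · (3,4)R 4/4 satisfied
Row 4: (4,0)R 5/5 satisfied · (4,1)R 7/7 satisfied · (4,2)R 6/7 satisfied · (4,3)R 4/6 satisfied
Row 5: (5,0)R 5/5 satisfied · (5,1)R 6/6 satisfied · (5,3)B 3/5 satisfied · (5,4)B 3/4 satisfied
Row 6: (6,0)R 3/3 satisfied · (6,1)R 3/3 satisfied · (6,3)B 3/3 satisfied · (6,4)B 3/3 satisfied
All meet the threshold, so the configuration is stable.

Yes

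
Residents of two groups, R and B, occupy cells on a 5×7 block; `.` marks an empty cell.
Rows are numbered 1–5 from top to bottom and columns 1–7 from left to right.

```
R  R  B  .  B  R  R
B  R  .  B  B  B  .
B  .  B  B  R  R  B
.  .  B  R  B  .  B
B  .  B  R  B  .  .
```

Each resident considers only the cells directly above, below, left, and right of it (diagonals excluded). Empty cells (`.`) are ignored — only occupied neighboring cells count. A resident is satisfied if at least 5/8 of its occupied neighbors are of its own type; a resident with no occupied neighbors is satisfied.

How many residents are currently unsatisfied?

(1,1)R 1/2 ✗
(1,2)R 2/3 ✓
(1,3)B 0/1 ✗
(1,5)B 1/2 ✗
(1,6)R 1/3 ✗
(1,7)R 1/1 ✓
(2,1)B 1/3 ✗
(2,2)R 1/2 ✗
(2,4)B 2/2 ✓
(2,5)B 3/4 ✓
(2,6)B 1/3 ✗
(3,1)B 1/1 ✓
(3,3)B 2/2 ✓
(3,4)B 2/4 ✗
(3,5)R 1/4 ✗
(3,6)R 1/3 ✗
(3,7)B 1/2 ✗
(4,3)B 2/3 ✓
(4,4)R 1/4 ✗
(4,5)B 1/3 ✗
(4,7)B 1/1 ✓
(5,1)B 0/0 ✓
(5,3)B 1/2 ✗
(5,4)R 1/3 ✗
(5,5)B 1/2 ✗
Unsatisfied: (1,1), (1,3), (1,5), (1,6), (2,1), (2,2), (2,6), (3,4), (3,5), (3,6), (3,7), (4,4), (4,5), (5,3), (5,4), (5,5) — 16 in total.

16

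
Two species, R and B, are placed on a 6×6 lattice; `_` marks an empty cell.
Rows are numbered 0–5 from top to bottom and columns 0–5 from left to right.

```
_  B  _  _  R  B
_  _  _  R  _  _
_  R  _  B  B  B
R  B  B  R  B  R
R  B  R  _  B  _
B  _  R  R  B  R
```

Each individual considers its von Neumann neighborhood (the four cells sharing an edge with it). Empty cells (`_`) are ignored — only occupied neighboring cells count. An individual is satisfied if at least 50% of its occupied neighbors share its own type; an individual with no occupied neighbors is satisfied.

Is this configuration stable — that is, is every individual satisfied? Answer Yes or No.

No

Row 0: (0,1)B 0/0 ok · (0,4)R 0/1 unhappy · (0,5)B 0/1 unhappy
Row 1: (1,3)R 0/1 unhappy
Row 2: (2,1)R 0/1 unhappy · (2,3)B 1/3 unhappy · (2,4)B 3/3 ok · (2,5)B 1/2 ok
Row 3: (3,0)R 1/2 ok · (3,1)B 2/4 ok · (3,2)B 1/3 unhappy · (3,3)R 0/3 unhappy · (3,4)B 2/4 ok · (3,5)R 0/2 unhappy
Row 4: (4,0)R 1/3 unhappy · (4,1)B 1/3 unhappy · (4,2)R 1/3 unhappy · (4,4)B 2/2 ok
Row 5: (5,0)B 0/1 unhappy · (5,2)R 2/2 ok · (5,3)R 1/2 ok · (5,4)B 1/3 unhappy · (5,5)R 0/1 unhappy
For instance (0,4) has only 0/1 same-type neighbors, below 1/2.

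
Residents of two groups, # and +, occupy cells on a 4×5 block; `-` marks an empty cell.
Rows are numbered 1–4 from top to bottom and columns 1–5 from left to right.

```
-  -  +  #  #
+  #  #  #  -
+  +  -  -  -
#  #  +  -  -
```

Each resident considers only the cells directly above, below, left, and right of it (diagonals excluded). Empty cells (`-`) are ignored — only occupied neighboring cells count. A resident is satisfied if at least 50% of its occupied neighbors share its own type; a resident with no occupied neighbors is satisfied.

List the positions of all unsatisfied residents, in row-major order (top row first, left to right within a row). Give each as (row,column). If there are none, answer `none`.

Row 1: (1,3)+ 0/2 unhappy · (1,4)# 2/3 ok · (1,5)# 1/1 ok
Row 2: (2,1)+ 1/2 ok · (2,2)# 1/3 unhappy · (2,3)# 2/3 ok · (2,4)# 2/2 ok
Row 3: (3,1)+ 2/3 ok · (3,2)+ 1/3 unhappy
Row 4: (4,1)# 1/2 ok · (4,2)# 1/3 unhappy · (4,3)+ 0/1 unhappy

(1,3), (2,2), (3,2), (4,2), (4,3)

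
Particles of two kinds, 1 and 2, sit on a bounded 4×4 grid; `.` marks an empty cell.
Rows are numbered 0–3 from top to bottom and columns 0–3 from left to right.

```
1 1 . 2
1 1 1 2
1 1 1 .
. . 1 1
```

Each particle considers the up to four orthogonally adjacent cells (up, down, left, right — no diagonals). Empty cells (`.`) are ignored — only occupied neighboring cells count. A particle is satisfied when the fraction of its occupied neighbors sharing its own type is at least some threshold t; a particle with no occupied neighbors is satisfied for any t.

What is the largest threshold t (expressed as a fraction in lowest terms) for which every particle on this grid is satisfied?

(0,0)1 2/2
(0,1)1 2/2
(0,3)2 1/1
(1,0)1 3/3
(1,1)1 4/4
(1,2)1 2/3
(1,3)2 1/2
(2,0)1 2/2
(2,1)1 3/3
(2,2)1 3/3
(3,2)1 2/2
(3,3)1 1/1
The smallest same-type fraction is 1/2 at (1,3), which reduces to 1/2. Any threshold above that leaves this particle unsatisfied.

1/2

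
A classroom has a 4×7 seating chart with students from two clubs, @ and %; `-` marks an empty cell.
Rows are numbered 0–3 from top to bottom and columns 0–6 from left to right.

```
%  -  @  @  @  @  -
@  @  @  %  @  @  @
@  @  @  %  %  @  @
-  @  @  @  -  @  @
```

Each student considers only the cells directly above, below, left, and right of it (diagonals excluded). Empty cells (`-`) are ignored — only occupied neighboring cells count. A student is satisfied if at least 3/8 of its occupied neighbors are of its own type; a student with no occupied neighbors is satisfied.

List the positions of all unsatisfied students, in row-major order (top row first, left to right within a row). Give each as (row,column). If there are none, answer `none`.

(0,0), (1,3), (2,4)

Row 0: (0,0)% 0/1 not · (0,2)@ 2/2 satisfied · (0,3)@ 2/3 satisfied · (0,4)@ 3/3 satisfied · (0,5)@ 2/2 satisfied
Row 1: (1,0)@ 2/3 satisfied · (1,1)@ 3/3 satisfied · (1,2)@ 3/4 satisfied · (1,3)% 1/4 not · (1,4)@ 2/4 satisfied · (1,5)@ 4/4 satisfied · (1,6)@ 2/2 satisfied
Row 2: (2,0)@ 2/2 satisfied · (2,1)@ 4/4 satisfied · (2,2)@ 3/4 satisfied · (2,3)% 2/4 satisfied · (2,4)% 1/3 not · (2,5)@ 3/4 satisfied · (2,6)@ 3/3 satisfied
Row 3: (3,1)@ 2/2 satisfied · (3,2)@ 3/3 satisfied · (3,3)@ 1/2 satisfied · (3,5)@ 2/2 satisfied · (3,6)@ 2/2 satisfied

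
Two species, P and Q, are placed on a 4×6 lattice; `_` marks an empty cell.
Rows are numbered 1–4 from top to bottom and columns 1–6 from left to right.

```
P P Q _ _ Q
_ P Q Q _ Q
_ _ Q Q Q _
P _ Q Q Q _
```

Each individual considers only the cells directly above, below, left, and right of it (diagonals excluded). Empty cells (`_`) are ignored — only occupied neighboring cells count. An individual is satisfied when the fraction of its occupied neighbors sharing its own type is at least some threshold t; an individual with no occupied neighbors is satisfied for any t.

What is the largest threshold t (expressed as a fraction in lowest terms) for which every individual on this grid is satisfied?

Row 1: (1,1)P 1/1 · (1,2)P 2/3 · (1,3)Q 1/2 · (1,6)Q 1/1
Row 2: (2,2)P 1/2 · (2,3)Q 3/4 · (2,4)Q 2/2 · (2,6)Q 1/1
Row 3: (3,3)Q 3/3 · (3,4)Q 4/4 · (3,5)Q 2/2
Row 4: (4,1)P — no occupied neighbors · (4,3)Q 2/2 · (4,4)Q 3/3 · (4,5)Q 2/2
The smallest same-type fraction is 1/2 at (1,3), which reduces to 1/2. Any threshold above that leaves this individual unsatisfied.

1/2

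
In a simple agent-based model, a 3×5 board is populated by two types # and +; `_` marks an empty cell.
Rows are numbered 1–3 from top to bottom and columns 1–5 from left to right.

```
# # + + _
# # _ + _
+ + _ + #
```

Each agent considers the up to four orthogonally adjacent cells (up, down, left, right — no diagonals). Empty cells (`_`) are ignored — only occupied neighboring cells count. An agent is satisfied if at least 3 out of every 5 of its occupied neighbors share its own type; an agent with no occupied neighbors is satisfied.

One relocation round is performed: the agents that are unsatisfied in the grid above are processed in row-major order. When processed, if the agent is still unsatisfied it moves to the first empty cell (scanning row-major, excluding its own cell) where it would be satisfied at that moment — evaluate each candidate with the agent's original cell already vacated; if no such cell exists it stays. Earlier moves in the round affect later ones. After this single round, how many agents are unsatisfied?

0

Initially unsatisfied (in order): (1,3), (3,1), (3,2), (3,4), (3,5).
  (1,3) → (1,5).
  (3,1) → (2,5).
  (3,2) → (3,3).
  (3,4): now satisfied by earlier moves; stays.
  (3,5) → (3,1).
Resulting grid:
# # _ + +
# # _ + +
# _ + + _
All satisfied now.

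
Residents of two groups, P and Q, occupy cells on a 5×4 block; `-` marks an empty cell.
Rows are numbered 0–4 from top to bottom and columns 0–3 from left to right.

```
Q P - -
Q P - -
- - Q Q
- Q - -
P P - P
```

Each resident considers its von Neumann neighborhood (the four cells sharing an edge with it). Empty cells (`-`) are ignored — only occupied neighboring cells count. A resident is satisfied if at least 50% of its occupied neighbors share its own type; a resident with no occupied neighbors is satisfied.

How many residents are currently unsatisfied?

1

Row 0: (0,0)Q 1/2 ✓ · (0,1)P 1/2 ✓
Row 1: (1,0)Q 1/2 ✓ · (1,1)P 1/2 ✓
Row 2: (2,2)Q 1/1 ✓ · (2,3)Q 1/1 ✓
Row 3: (3,1)Q 0/1 ✗
Row 4: (4,0)P 1/1 ✓ · (4,1)P 1/2 ✓ · (4,3)P 0/0 ✓
Unsatisfied: (3,1) — 1 in total.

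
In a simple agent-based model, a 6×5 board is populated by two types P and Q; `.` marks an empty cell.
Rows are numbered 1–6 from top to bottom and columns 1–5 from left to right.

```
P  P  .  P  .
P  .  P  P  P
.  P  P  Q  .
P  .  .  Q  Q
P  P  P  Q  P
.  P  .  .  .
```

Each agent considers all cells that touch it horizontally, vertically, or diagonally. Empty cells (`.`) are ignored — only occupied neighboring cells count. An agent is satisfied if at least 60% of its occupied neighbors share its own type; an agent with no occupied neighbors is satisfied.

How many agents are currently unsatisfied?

Row 1: (1,1)P 2/2 ✓ · (1,2)P 3/3 ✓ · (1,4)P 3/3 ✓
Row 2: (2,1)P 3/3 ✓ · (2,3)P 5/6 ✓ · (2,4)P 4/5 ✓ · (2,5)P 2/3 ✓
Row 3: (3,2)P 4/4 ✓ · (3,3)P 3/5 ✓ · (3,4)Q 2/6 ✗
Row 4: (4,1)P 3/3 ✓ · (4,4)Q 3/6 ✗ · (4,5)Q 3/4 ✓
Row 5: (5,1)P 3/3 ✓ · (5,2)P 4/4 ✓ · (5,3)P 2/4 ✗ · (5,4)Q 2/4 ✗ · (5,5)P 0/3 ✗
Row 6: (6,2)P 3/3 ✓
Unsatisfied: (3,4), (4,4), (5,3), (5,4), (5,5) — 5 in total.

5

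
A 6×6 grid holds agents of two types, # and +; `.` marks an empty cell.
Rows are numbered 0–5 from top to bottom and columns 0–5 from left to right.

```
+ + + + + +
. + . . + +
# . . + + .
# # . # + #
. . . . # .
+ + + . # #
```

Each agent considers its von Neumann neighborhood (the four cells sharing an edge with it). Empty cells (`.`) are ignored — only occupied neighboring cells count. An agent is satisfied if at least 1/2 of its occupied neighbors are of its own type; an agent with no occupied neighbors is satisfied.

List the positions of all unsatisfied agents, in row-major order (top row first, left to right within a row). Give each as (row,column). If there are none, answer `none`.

(3,3), (3,4), (3,5)

Row 0: (0,0)+ 1/1 ✓ · (0,1)+ 3/3 ✓ · (0,2)+ 2/2 ✓ · (0,3)+ 2/2 ✓ · (0,4)+ 3/3 ✓ · (0,5)+ 2/2 ✓
Row 1: (1,1)+ 1/1 ✓ · (1,4)+ 3/3 ✓ · (1,5)+ 2/2 ✓
Row 2: (2,0)# 1/1 ✓ · (2,3)+ 1/2 ✓ · (2,4)+ 3/3 ✓
Row 3: (3,0)# 2/2 ✓ · (3,1)# 1/1 ✓ · (3,3)# 0/2 ✗ · (3,4)+ 1/4 ✗ · (3,5)# 0/1 ✗
Row 4: (4,4)# 1/2 ✓
Row 5: (5,0)+ 1/1 ✓ · (5,1)+ 2/2 ✓ · (5,2)+ 1/1 ✓ · (5,4)# 2/2 ✓ · (5,5)# 1/1 ✓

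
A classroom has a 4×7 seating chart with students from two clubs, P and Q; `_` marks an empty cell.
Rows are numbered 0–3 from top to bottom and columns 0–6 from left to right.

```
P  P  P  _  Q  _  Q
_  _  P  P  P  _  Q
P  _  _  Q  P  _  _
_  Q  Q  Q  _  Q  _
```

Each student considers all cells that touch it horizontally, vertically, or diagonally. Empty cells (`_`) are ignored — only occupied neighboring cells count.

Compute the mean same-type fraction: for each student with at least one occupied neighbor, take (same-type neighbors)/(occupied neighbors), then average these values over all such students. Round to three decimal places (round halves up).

Row 0: (0,0)P 1/1 · (0,1)P 3/3 · (0,2)P 3/3 · (0,4)Q 0/2 · (0,6)Q 1/1
Row 1: (1,2)P 3/4 · (1,3)P 4/6 · (1,4)P 2/4 · (1,6)Q 1/1
Row 2: (2,0)P 0/1 · (2,3)Q 2/6 · (2,4)P 2/5
Row 3: (3,1)Q 1/2 · (3,2)Q 3/3 · (3,3)Q 2/3 · (3,5)Q 0/1
Sum over 16 students: 1/1 + 3/3 + 3/3 + 0/2 + 1/1 + 3/4 + 4/6 + 2/4 + 1/1 + 0/1 + 2/6 + 2/5 + 1/2 + 3/3 + 2/3 + 0/1 = 589/60; mean = 589/60 ÷ 16 = 589/960 = 0.613541… → 0.614.

0.614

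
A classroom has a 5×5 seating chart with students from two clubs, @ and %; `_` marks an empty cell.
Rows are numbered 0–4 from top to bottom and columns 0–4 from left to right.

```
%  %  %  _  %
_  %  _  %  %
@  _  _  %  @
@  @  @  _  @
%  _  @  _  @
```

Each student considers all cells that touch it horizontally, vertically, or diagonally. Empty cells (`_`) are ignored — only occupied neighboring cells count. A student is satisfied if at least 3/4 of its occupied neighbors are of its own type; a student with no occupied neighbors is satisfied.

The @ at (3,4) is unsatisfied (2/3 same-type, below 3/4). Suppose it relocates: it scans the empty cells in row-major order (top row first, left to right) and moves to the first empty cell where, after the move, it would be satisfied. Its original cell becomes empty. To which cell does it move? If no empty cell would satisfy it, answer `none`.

(2,1)

Vacating (3,4). Empty cells in order:
  (0,3): 0/4 same-type → still unsatisfied.
  (1,0): 1/4 same-type → still unsatisfied.
  (1,2): 0/5 same-type → still unsatisfied.
  (2,1): 4/5 same-type → satisfied — stop here.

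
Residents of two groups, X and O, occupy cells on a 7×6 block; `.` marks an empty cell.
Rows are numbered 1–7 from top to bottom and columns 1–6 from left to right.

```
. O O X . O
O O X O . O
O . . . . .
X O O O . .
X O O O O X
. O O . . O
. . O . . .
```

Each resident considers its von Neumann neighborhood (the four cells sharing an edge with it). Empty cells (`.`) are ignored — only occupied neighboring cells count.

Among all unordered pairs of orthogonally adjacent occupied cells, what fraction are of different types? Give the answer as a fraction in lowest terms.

5/14

Scan each occupied cell's neighbors to the right and below so each pair is counted once.
From row 1: 3 unlike of 6 pairs (running 3/6).
From row 2: 2 unlike of 4 pairs (running 5/10).
From row 3: 1 unlike of 1 pairs (running 6/11).
From row 4: 1 unlike of 7 pairs (running 7/18).
From row 5: 3 unlike of 8 pairs (running 10/26).
From row 6: 0 unlike of 2 pairs (running 10/28).
Total adjacent occupied pairs: 28; unlike-type pairs: 10.
10/28 reduces to 5/14.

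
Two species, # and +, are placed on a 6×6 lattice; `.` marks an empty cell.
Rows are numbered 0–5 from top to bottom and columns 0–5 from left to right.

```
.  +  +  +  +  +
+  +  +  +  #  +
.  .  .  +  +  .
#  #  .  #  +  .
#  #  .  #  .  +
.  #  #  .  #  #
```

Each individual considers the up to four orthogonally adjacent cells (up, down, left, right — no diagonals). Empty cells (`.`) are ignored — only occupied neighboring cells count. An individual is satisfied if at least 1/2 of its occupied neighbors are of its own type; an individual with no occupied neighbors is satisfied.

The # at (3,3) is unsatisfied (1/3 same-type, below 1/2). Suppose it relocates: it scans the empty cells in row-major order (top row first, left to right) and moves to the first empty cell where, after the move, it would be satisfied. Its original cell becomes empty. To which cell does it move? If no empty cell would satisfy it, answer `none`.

(2,0)

Vacating (3,3). Empty cells in order:
  (0,0): 0/2 same-type → still unsatisfied.
  (2,0): 1/2 same-type → satisfied — stop here.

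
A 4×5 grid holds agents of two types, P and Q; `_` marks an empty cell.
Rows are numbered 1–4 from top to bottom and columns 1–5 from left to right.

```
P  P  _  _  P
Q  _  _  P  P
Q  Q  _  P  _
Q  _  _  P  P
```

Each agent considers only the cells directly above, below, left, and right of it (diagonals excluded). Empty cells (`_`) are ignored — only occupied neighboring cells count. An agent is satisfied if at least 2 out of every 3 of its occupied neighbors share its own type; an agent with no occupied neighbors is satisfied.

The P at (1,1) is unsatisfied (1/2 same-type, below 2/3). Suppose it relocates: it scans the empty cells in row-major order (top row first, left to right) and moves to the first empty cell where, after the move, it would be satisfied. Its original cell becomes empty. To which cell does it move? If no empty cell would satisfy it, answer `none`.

Vacating (1,1). Empty cells in order:
  (1,3): 1/1 same-type → satisfied — stop here.

(1,3)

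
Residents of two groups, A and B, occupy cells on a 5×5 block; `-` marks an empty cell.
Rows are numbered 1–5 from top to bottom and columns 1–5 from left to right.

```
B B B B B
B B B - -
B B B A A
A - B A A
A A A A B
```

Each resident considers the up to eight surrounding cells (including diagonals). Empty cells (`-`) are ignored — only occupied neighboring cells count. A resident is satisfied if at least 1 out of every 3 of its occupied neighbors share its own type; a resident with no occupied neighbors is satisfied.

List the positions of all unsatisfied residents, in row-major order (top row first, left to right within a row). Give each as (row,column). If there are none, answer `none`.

(4,3), (5,5)

Row 1: (1,1)B 3/3 ok · (1,2)B 5/5 ok · (1,3)B 4/4 ok · (1,4)B 3/3 ok · (1,5)B 1/1 ok
Row 2: (2,1)B 5/5 ok · (2,2)B 8/8 ok · (2,3)B 6/7 ok
Row 3: (3,1)B 3/4 ok · (3,2)B 6/7 ok · (3,3)B 4/6 ok · (3,4)A 3/6 ok · (3,5)A 3/3 ok
Row 4: (4,1)A 2/4 ok · (4,3)B 2/7 unhappy · (4,4)A 5/8 ok · (4,5)A 4/5 ok
Row 5: (5,1)A 2/2 ok · (5,2)A 3/4 ok · (5,3)A 3/4 ok · (5,4)A 3/5 ok · (5,5)B 0/3 unhappy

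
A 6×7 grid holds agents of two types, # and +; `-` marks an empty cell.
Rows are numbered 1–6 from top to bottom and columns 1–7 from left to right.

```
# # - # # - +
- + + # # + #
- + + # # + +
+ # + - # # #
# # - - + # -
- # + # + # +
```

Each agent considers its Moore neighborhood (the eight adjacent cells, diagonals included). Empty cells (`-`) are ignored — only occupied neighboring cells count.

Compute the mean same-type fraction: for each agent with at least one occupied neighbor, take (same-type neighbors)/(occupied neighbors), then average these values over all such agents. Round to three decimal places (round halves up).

0.453

(1,1)# 1/2
(1,2)# 1/3
(1,4)# 3/4
(1,5)# 3/4
(1,7)+ 1/2
(2,2)+ 3/5
(2,3)+ 3/7
(2,4)# 5/7
(2,5)# 5/7
(2,6)+ 3/7
(2,7)# 0/4
(3,2)+ 5/6
(3,3)+ 4/7
(3,4)# 4/7
(3,5)# 5/7
(3,6)+ 2/8
(3,7)+ 2/5
(4,1)+ 1/4
(4,2)# 2/6
(4,3)+ 2/5
(4,5)# 4/6
(4,6)# 4/7
(4,7)# 2/4
(5,1)# 3/4
(5,2)# 3/6
(5,5)+ 1/6
(5,6)# 4/7
(6,2)# 2/3
(6,3)+ 0/3
(6,4)# 0/3
(6,5)+ 1/4
(6,6)# 1/4
(6,7)+ 0/2
Sum over 33 agents: 1/2 + 1/3 + 3/4 + 3/4 + 1/2 + 3/5 + 3/7 + 5/7 + 5/7 + 3/7 + 0/4 + 5/6 + 4/7 + 4/7 + 5/7 + 2/8 + 2/5 + 1/4 + 2/6 + 2/5 + 4/6 + 4/7 + 2/4 + 3/4 + 3/6 + 1/6 + 4/7 + 2/3 + 0/3 + 0/3 + 1/4 + 1/4 + 0/2 = 2091/140; mean = 2091/140 ÷ 33 = 697/1540 = 0.452597… → 0.453.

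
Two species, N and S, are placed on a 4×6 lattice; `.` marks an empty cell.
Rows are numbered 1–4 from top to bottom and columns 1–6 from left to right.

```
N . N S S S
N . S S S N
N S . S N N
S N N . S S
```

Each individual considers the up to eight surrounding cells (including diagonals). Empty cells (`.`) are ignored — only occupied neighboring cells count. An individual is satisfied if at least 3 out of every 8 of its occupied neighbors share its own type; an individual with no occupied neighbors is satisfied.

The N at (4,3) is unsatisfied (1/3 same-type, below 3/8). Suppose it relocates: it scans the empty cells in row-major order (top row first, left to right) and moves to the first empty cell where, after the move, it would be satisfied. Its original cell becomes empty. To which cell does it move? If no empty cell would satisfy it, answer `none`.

(1,2)

Vacating (4,3). Empty cells in order:
  (1,2): 3/4 same-type → satisfied — stop here.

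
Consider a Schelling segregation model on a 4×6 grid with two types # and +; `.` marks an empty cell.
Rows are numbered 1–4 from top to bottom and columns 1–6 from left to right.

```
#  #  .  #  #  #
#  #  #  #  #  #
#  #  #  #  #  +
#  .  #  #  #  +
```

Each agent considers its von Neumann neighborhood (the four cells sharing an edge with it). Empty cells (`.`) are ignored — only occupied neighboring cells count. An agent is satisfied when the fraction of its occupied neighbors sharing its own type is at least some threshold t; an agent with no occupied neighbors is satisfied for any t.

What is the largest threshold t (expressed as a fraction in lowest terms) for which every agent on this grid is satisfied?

1/3

(1,1)# 2/2
(1,2)# 2/2
(1,4)# 2/2
(1,5)# 3/3
(1,6)# 2/2
(2,1)# 3/3
(2,2)# 4/4
(2,3)# 3/3
(2,4)# 4/4
(2,5)# 4/4
(2,6)# 2/3
(3,1)# 3/3
(3,2)# 3/3
(3,3)# 4/4
(3,4)# 4/4
(3,5)# 3/4
(3,6)+ 1/3
(4,1)# 1/1
(4,3)# 2/2
(4,4)# 3/3
(4,5)# 2/3
(4,6)+ 1/2
The smallest same-type fraction is 1/3 at (3,6), which reduces to 1/3. Any threshold above that leaves this agent unsatisfied.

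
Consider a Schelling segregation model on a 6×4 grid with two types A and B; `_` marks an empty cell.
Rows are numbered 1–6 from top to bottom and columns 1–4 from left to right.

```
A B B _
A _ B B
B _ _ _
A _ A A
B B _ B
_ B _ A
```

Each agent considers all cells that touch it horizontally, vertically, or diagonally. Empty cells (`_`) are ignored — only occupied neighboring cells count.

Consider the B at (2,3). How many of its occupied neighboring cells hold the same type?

3

Occupied neighbors of (2,3): (1,2)=B, (1,3)=B, (2,4)=B.
Same type (B): 3 of 3.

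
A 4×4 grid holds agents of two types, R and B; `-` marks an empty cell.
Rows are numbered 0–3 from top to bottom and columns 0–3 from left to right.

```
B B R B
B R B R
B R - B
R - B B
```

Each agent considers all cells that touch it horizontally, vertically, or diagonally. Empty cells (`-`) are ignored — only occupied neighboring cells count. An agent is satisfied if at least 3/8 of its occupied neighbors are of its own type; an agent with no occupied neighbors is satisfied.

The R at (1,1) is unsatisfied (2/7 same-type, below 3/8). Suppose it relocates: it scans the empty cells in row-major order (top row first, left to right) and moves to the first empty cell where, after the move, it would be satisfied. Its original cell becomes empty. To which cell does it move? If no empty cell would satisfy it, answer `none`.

Vacating (1,1). Empty cells in order:
  (2,2): 2/6 same-type → still unsatisfied.
  (3,1): 2/4 same-type → satisfied — stop here.

(3,1)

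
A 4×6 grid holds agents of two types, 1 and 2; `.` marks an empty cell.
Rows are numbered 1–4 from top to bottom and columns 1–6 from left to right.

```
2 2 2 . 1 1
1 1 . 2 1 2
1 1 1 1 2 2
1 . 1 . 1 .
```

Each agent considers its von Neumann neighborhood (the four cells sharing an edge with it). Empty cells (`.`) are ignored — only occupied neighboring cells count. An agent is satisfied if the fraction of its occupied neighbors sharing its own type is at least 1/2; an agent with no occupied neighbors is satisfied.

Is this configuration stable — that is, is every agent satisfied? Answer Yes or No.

Row 1: (1,1)2 1/2 ok · (1,2)2 2/3 ok · (1,3)2 1/1 ok · (1,5)1 2/2 ok · (1,6)1 1/2 ok
Row 2: (2,1)1 2/3 ok · (2,2)1 2/3 ok · (2,4)2 0/2 unhappy · (2,5)1 1/4 unhappy · (2,6)2 1/3 unhappy
Row 3: (3,1)1 3/3 ok · (3,2)1 3/3 ok · (3,3)1 3/3 ok · (3,4)1 1/3 unhappy · (3,5)2 1/4 unhappy · (3,6)2 2/2 ok
Row 4: (4,1)1 1/1 ok · (4,3)1 1/1 ok · (4,5)1 0/1 unhappy
For instance (2,4) has only 0/2 same-type neighbors, below 1/2.

No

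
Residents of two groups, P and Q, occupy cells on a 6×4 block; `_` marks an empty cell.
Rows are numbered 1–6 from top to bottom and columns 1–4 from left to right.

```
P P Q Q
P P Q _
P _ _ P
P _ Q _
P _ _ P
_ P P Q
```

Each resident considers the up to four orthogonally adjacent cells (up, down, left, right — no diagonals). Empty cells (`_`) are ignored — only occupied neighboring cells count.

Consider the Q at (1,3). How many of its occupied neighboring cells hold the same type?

2

Occupied neighbors of (1,3): (2,3)=Q, (1,2)=P, (1,4)=Q.
Same type (Q): 2 of 3.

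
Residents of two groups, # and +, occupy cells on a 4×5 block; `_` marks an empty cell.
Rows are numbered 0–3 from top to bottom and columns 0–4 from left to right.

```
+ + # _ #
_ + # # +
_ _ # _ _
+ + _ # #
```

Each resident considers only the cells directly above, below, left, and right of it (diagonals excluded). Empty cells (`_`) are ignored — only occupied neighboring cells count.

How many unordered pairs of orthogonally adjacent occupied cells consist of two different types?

Scan each occupied cell's neighbors to the right and below so each pair is counted once.
Row 0: +(0,0)–+(0,1)= +(0,1)–#(0,2)≠ +(0,1)–+(1,1)= #(0,2)–#(1,2)= #(0,4)–+(1,4)≠  → 2/5 unlike.
Row 1: +(1,1)–#(1,2)≠ #(1,2)–#(1,3)= #(1,2)–#(2,2)= #(1,3)–+(1,4)≠  → 2/4 unlike.
Row 3: +(3,0)–+(3,1)= #(3,3)–#(3,4)=  → 0/2 unlike.
Total adjacent occupied pairs: 11; unlike-type pairs: 4.

4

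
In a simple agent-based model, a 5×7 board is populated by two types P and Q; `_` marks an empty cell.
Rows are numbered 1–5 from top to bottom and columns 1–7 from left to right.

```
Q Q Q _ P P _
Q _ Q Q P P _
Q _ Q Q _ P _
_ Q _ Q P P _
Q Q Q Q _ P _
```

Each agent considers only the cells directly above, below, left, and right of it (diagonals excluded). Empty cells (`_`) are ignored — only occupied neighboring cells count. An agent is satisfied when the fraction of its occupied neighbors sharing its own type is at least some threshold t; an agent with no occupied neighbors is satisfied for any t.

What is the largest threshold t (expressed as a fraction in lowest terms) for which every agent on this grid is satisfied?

(1,1)Q 2/2
(1,2)Q 2/2
(1,3)Q 2/2
(1,5)P 2/2
(1,6)P 2/2
(2,1)Q 2/2
(2,3)Q 3/3
(2,4)Q 2/3
(2,5)P 2/3
(2,6)P 3/3
(3,1)Q 1/1
(3,3)Q 2/2
(3,4)Q 3/3
(3,6)P 2/2
(4,2)Q 1/1
(4,4)Q 2/3
(4,5)P 1/2
(4,6)P 3/3
(5,1)Q 1/1
(5,2)Q 3/3
(5,3)Q 2/2
(5,4)Q 2/2
(5,6)P 1/1
The smallest same-type fraction is 1/2 at (4,5), which reduces to 1/2. Any threshold above that leaves this agent unsatisfied.

1/2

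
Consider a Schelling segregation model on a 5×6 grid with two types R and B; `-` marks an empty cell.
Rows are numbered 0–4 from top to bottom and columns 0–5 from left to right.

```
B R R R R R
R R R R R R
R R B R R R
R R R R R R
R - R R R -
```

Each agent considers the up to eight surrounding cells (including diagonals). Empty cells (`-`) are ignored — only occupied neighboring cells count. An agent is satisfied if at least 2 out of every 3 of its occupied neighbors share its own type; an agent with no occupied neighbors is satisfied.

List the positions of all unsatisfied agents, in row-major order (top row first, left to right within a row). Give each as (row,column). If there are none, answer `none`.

Row 0: (0,0)B 0/3 ✗ · (0,1)R 4/5 ✓ · (0,2)R 5/5 ✓ · (0,3)R 5/5 ✓ · (0,4)R 5/5 ✓ · (0,5)R 3/3 ✓
Row 1: (1,0)R 4/5 ✓ · (1,1)R 6/8 ✓ · (1,2)R 7/8 ✓ · (1,3)R 7/8 ✓ · (1,4)R 8/8 ✓ · (1,5)R 5/5 ✓
Row 2: (2,0)R 5/5 ✓ · (2,1)R 7/8 ✓ · (2,2)B 0/8 ✗ · (2,3)R 7/8 ✓ · (2,4)R 8/8 ✓ · (2,5)R 5/5 ✓
Row 3: (3,0)R 4/4 ✓ · (3,1)R 6/7 ✓ · (3,2)R 6/7 ✓ · (3,3)R 7/8 ✓ · (3,4)R 7/7 ✓ · (3,5)R 4/4 ✓
Row 4: (4,0)R 2/2 ✓ · (4,2)R 4/4 ✓ · (4,3)R 5/5 ✓ · (4,4)R 4/4 ✓

(0,0), (2,2)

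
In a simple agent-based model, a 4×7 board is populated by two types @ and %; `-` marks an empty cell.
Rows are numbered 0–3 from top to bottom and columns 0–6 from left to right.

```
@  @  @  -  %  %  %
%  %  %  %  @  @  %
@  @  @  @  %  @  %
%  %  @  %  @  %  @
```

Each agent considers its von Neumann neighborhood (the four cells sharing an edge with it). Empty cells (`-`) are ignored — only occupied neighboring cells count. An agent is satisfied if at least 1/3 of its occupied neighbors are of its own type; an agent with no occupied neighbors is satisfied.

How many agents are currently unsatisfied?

Row 0: (0,0)@ 1/2 satisfied · (0,1)@ 2/3 satisfied · (0,2)@ 1/2 satisfied · (0,4)% 1/2 satisfied · (0,5)% 2/3 satisfied · (0,6)% 2/2 satisfied
Row 1: (1,0)% 1/3 satisfied · (1,1)% 2/4 satisfied · (1,2)% 2/4 satisfied · (1,3)% 1/3 satisfied · (1,4)@ 1/4 not · (1,5)@ 2/4 satisfied · (1,6)% 2/3 satisfied
Row 2: (2,0)@ 1/3 satisfied · (2,1)@ 2/4 satisfied · (2,2)@ 3/4 satisfied · (2,3)@ 1/4 not · (2,4)% 0/4 not · (2,5)@ 1/4 not · (2,6)% 1/3 satisfied
Row 3: (3,0)% 1/2 satisfied · (3,1)% 1/3 satisfied · (3,2)@ 1/3 satisfied · (3,3)% 0/3 not · (3,4)@ 0/3 not · (3,5)% 0/3 not · (3,6)@ 0/2 not
Unsatisfied: (1,4), (2,3), (2,4), (2,5), (3,3), (3,4), (3,5), (3,6) — 8 in total.

8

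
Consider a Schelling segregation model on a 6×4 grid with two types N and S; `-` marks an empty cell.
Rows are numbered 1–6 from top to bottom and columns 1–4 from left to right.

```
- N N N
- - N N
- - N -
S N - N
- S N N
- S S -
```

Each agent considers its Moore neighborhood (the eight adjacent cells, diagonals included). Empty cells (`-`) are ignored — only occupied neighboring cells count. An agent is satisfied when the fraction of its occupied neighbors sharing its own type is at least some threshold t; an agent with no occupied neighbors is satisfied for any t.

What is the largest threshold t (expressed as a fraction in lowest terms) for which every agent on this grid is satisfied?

Row 1: (1,2)N 2/2 · (1,3)N 4/4 · (1,4)N 3/3
Row 2: (2,3)N 5/5 · (2,4)N 4/4
Row 3: (3,3)N 4/4
Row 4: (4,1)S 1/2 · (4,2)N 2/4 · (4,4)N 3/3
Row 5: (5,2)S 3/5 · (5,3)N 3/6 · (5,4)N 2/3
Row 6: (6,2)S 2/3 · (6,3)S 2/4
The smallest same-type fraction is 1/2 at (4,1), which reduces to 1/2. Any threshold above that leaves this agent unsatisfied.

1/2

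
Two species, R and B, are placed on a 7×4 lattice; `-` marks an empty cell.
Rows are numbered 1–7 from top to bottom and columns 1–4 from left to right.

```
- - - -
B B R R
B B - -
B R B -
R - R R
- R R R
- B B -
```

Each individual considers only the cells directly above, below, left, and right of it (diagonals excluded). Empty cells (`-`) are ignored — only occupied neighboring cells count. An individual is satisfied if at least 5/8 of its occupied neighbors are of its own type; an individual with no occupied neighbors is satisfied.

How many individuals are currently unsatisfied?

Row 2: (2,1)B 2/2 ok · (2,2)B 2/3 ok · (2,3)R 1/2 unhappy · (2,4)R 1/1 ok
Row 3: (3,1)B 3/3 ok · (3,2)B 2/3 ok
Row 4: (4,1)B 1/3 unhappy · (4,2)R 0/3 unhappy · (4,3)B 0/2 unhappy
Row 5: (5,1)R 0/1 unhappy · (5,3)R 2/3 ok · (5,4)R 2/2 ok
Row 6: (6,2)R 1/2 unhappy · (6,3)R 3/4 ok · (6,4)R 2/2 ok
Row 7: (7,2)B 1/2 unhappy · (7,3)B 1/2 unhappy
Unsatisfied: (2,3), (4,1), (4,2), (4,3), (5,1), (6,2), (7,2), (7,3) — 8 in total.

8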